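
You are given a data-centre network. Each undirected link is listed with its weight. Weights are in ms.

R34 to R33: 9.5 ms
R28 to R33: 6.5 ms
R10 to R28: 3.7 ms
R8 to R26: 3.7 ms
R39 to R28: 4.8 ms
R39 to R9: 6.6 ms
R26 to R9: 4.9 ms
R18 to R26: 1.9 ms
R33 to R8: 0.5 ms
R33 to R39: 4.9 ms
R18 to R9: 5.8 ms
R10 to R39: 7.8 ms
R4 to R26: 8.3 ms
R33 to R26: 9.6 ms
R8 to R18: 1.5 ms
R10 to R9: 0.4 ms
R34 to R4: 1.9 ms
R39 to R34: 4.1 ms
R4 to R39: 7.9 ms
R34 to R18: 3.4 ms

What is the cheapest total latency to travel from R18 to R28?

8.5 ms

Compare a few routes:
R18 → R9 → R10 → R28: 5.8+0.4+3.7 = 9.9
R18 → R8 → R33 → R28: 1.5+0.5+6.5 = 8.5
R18 → R26 → R9 → R10 → R28: 1.9+4.9+0.4+3.7 = 10.9
Cheapest is R18 → R8 → R33 → R28 at 8.5 ms.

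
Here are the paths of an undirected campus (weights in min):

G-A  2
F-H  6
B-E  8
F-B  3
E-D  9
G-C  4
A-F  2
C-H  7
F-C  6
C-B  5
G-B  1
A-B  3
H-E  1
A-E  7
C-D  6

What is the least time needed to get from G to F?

Compare a few routes:
G - B - F: 1+3 = 4
G - B - A - F: 1+3+2 = 6
Cheapest is G - B - F at 4 min.

4 min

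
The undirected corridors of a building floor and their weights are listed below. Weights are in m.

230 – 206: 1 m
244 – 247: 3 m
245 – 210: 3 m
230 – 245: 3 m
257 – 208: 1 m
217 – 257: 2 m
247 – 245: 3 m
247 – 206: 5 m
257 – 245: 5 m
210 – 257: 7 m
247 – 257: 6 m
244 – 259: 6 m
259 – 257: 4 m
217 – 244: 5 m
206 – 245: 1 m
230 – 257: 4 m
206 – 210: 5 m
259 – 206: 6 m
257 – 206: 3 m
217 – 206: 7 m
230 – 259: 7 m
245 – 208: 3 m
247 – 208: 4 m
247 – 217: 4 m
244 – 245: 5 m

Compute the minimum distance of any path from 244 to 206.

Settle nodes by increasing distance from 244:
244: 0
247: 3  (via 244)
245: 5  (via 244)
217: 5  (via 244)
206: 6  (via 245)
Shortest route: 244 → 245 → 206 = 6 m.

6 m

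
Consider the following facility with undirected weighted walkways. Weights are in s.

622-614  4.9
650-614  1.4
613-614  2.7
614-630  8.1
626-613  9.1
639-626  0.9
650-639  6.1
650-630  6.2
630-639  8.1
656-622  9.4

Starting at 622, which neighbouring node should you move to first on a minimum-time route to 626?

614

Enumerating some paths:
622 → 614 → 650 → 639 → 626: 4.9+1.4+6.1+0.9 = 13.3
622 → 614 → 613 → 626: 4.9+2.7+9.1 = 16.7
622 → 614 → 650 → 630 → 639 → 626: 4.9+1.4+6.2+8.1+0.9 = 21.5
Cheapest is 622 → 614 → 650 → 639 → 626 at 13.3 s.
So from 622 the first move is to 614.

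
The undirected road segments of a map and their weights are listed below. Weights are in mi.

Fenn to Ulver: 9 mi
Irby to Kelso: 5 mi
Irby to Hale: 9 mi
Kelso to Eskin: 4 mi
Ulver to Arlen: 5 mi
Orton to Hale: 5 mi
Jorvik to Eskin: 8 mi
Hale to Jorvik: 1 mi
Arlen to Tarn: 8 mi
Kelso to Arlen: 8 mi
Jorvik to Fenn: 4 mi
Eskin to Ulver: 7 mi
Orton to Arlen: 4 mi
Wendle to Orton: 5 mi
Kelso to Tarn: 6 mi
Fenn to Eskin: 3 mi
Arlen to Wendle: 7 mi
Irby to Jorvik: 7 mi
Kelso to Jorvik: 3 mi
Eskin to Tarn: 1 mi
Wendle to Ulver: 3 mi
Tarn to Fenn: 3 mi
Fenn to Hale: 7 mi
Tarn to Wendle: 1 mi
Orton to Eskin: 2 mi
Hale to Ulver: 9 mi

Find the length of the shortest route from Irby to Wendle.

Compare a few routes:
Irby - Kelso - Tarn - Wendle: 5+6+1 = 12
Irby - Kelso - Eskin - Tarn - Wendle: 5+4+1+1 = 11
Cheapest is Irby - Kelso - Eskin - Tarn - Wendle at 11 mi.

11 mi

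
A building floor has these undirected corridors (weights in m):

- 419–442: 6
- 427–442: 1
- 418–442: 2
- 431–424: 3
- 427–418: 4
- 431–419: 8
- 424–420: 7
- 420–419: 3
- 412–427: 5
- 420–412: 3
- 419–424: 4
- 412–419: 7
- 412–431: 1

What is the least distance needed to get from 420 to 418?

Shortest distances from 420:
420: 0
419: 3  (via 420)
412: 3  (via 420)
431: 4  (via 412)
424: 7  (via 420)
427: 8  (via 412)
442: 9  (via 419)
418: 11  (via 442)
Shortest route: 420–419–442–418 = 11 m.

11 m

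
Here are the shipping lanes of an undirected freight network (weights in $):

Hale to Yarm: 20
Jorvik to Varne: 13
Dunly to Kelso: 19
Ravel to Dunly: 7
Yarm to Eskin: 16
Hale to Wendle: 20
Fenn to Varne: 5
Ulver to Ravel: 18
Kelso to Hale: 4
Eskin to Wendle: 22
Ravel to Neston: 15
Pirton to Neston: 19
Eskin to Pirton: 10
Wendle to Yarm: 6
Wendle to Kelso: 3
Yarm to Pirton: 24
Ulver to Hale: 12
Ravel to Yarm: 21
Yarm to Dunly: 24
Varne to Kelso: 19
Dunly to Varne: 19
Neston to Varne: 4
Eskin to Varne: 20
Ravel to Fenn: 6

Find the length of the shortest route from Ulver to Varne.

Enumerating some paths:
Ulver - Hale - Kelso - Varne: 12+4+19 = 35
Ulver - Ravel - Dunly - Varne: 18+7+19 = 44
Ulver - Ravel - Neston - Varne: 18+15+4 = 37
Ulver - Ravel - Fenn - Varne: 18+6+5 = 29
Cheapest is Ulver - Ravel - Fenn - Varne at $29.

$29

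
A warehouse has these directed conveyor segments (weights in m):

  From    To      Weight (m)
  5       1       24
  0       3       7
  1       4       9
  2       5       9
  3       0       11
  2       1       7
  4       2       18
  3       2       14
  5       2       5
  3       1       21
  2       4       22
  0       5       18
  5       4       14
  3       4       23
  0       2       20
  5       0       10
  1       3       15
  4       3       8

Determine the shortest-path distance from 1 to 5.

36 m

Settle nodes by increasing distance from 1:
1: 0
4: 9  (via 1)
3: 15  (via 1)
0: 26  (via 3)
2: 27  (via 4)
5: 36  (via 2)
Shortest route: 1–4–2–5 = 36 m.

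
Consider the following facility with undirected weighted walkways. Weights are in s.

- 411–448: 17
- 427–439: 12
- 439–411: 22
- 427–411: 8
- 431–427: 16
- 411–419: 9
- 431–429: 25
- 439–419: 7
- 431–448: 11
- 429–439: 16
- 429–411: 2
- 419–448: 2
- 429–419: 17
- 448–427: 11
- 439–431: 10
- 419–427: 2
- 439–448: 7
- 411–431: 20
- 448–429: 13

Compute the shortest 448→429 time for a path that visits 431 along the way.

33 s

Best 448 to 431: 448 → 431 costing 11
Best 431 to 429: 431 → 411 → 429 costing 22
Total via 431: 11 + 22 = 33 s.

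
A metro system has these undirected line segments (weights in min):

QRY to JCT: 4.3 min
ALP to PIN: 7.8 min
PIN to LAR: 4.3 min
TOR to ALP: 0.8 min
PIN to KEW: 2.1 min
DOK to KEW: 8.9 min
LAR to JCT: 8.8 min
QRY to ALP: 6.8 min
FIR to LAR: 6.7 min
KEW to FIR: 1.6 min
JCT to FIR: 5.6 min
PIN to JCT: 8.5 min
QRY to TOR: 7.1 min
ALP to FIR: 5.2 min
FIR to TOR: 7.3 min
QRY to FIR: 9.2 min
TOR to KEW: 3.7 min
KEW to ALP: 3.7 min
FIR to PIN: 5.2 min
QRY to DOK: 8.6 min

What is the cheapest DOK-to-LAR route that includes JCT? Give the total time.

21.7 min

Shortest DOK→JCT: DOK → QRY → JCT = 12.9
Best JCT to LAR: JCT → LAR costing 8.8
Total via JCT: 12.9 + 8.8 = 21.7 min.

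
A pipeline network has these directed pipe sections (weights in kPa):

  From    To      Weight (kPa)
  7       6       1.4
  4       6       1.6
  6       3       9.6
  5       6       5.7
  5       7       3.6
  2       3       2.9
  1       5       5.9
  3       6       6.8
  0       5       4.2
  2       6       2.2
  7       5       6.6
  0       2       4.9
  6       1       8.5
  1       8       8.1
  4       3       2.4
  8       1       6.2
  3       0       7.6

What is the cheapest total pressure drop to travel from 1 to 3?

20.5 kPa

Candidate routes:
1–5–7–6–3: 5.9+3.6+1.4+9.6 = 20.5
1–5–6–3: 5.9+5.7+9.6 = 21.2
Cheapest is 1–5–7–6–3 at 20.5 kPa.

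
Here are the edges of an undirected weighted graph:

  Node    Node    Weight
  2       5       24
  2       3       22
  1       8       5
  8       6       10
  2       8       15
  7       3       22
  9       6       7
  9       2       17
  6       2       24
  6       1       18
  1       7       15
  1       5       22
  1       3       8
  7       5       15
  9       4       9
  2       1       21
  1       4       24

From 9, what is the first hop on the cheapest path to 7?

Compare a few routes:
9 - 4 - 1 - 7: 9+24+15 = 48
9 - 6 - 1 - 7: 7+18+15 = 40
9 - 6 - 8 - 1 - 7: 7+10+5+15 = 37
Cheapest is 9 - 6 - 8 - 1 - 7 at 37.
So from 9 the first move is to 6.

6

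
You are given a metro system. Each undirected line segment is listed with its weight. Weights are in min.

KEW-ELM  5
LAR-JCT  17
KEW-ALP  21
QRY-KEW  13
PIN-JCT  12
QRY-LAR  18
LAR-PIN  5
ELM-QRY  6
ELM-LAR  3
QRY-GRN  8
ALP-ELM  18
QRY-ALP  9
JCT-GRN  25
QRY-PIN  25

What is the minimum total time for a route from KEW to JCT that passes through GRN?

44 min

Shortest KEW→GRN: KEW–ELM–QRY–GRN = 19
Best GRN to JCT: GRN–JCT costing 25
Total via GRN: 19 + 25 = 44 min.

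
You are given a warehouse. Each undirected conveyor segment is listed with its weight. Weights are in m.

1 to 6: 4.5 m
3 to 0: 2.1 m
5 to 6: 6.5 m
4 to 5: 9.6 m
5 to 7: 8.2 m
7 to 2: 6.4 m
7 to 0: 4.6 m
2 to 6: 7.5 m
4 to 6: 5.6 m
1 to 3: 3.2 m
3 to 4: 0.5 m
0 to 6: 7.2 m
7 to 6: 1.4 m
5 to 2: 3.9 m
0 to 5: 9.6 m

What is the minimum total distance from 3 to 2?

Running Dijkstra from 3:
3: 0
4: 0.5  (via 3)
0: 2.1  (via 3)
1: 3.2  (via 3)
6: 6.1  (via 4)
7: 6.7  (via 0)
5: 10.1  (via 4)
2: 13.1  (via 7)
Shortest route: 3–0–7–2 = 13.1 m.

13.1 m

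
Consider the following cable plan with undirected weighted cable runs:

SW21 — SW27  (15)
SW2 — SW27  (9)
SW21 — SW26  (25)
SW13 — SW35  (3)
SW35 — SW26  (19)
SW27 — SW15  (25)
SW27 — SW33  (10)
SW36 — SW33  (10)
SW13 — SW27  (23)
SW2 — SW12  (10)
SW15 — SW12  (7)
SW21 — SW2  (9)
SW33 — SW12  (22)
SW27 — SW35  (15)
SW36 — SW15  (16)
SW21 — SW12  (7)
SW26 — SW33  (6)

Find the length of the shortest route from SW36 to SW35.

Running Dijkstra from SW36:
SW36: 0
SW33: 10  (via SW36)
SW26: 16  (via SW33)
SW15: 16  (via SW36)
SW27: 20  (via SW33)
SW12: 23  (via SW15)
SW2: 29  (via SW27)
SW21: 30  (via SW12)
SW35: 35  (via SW26)
Shortest route: SW36 → SW33 → SW26 → SW35 = 35.

35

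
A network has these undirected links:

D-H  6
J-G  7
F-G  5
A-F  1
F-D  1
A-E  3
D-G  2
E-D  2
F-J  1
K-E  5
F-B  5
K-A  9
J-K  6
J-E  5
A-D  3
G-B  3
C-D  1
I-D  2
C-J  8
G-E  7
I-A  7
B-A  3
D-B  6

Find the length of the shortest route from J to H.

8

Enumerating some paths:
J → F → D → H: 1+1+6 = 8
J → E → D → H: 5+2+6 = 13
J → F → A → D → H: 1+1+3+6 = 11
J → F → A → E → D → H: 1+1+3+2+6 = 13
Cheapest is J → F → D → H at 8.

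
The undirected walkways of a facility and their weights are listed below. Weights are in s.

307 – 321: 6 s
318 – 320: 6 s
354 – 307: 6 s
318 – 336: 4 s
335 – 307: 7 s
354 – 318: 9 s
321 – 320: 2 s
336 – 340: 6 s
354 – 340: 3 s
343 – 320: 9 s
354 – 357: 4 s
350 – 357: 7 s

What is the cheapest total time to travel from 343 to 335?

24 s

Compare a few routes:
343 → 320 → 321 → 307 → 335: 9+2+6+7 = 24
343 → 320 → 318 → 354 → 307 → 335: 9+6+9+6+7 = 37
Cheapest is 343 → 320 → 321 → 307 → 335 at 24 s.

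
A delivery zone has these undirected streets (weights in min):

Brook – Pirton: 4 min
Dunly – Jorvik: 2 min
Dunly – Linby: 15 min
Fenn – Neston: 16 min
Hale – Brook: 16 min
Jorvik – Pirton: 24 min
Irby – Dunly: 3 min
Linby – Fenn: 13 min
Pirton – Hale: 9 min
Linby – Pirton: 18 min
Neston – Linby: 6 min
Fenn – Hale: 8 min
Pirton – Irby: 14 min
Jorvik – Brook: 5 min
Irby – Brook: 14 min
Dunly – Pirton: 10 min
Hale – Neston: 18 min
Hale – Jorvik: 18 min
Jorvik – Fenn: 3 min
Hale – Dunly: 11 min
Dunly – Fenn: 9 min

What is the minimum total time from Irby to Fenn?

8 min

Settle nodes by increasing distance from Irby:
Irby: 0
Dunly: 3  (via Irby)
Jorvik: 5  (via Dunly)
Fenn: 8  (via Jorvik)
Shortest route: Irby → Dunly → Jorvik → Fenn = 8 min.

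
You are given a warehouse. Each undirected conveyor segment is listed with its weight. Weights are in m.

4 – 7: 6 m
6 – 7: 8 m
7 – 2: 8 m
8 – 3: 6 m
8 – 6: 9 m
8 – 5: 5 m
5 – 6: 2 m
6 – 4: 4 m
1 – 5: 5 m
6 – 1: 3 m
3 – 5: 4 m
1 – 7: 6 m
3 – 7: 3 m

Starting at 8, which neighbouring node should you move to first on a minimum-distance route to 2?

Enumerating some paths:
8 → 5 → 3 → 7 → 2: 5+4+3+8 = 20
8 → 3 → 7 → 2: 6+3+8 = 17
8 → 5 → 6 → 7 → 2: 5+2+8+8 = 23
Cheapest is 8 → 3 → 7 → 2 at 17 m.
So from 8 the first move is to 3.

3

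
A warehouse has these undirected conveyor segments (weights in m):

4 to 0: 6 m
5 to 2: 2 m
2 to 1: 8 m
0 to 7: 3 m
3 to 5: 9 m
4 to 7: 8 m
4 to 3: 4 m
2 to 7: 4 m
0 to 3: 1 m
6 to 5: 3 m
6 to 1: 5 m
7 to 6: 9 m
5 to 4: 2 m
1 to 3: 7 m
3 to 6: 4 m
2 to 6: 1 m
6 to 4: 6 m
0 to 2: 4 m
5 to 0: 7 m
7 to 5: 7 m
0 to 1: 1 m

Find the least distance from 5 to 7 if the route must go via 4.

10 m

Shortest 5→4: 5 → 4 = 2
Shortest 4→7: 4 → 7 = 8
Total via 4: 2 + 8 = 10 m.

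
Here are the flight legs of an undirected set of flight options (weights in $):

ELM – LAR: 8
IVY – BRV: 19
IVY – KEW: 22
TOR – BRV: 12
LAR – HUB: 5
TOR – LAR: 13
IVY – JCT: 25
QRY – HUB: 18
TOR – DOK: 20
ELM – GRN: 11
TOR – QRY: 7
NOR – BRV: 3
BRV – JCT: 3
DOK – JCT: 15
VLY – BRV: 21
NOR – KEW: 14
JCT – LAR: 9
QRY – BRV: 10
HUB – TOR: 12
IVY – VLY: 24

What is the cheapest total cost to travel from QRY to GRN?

Running Dijkstra from QRY:
QRY: 0
TOR: 7  (via QRY)
BRV: 10  (via QRY)
JCT: 13  (via BRV)
NOR: 13  (via BRV)
HUB: 18  (via QRY)
LAR: 20  (via TOR)
KEW: 27  (via NOR)
DOK: 27  (via TOR)
ELM: 28  (via LAR)
IVY: 29  (via BRV)
VLY: 31  (via BRV)
GRN: 39  (via ELM)
Shortest route: QRY → TOR → LAR → ELM → GRN = $39.

$39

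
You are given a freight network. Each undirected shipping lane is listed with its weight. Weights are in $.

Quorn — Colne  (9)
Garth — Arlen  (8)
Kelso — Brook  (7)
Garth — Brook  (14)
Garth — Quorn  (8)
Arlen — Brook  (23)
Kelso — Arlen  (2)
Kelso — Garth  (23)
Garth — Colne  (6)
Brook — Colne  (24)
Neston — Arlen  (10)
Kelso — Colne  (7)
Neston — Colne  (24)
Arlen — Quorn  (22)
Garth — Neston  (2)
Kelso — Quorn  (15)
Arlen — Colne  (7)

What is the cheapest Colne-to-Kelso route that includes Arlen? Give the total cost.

Best Colne to Arlen: Colne → Arlen costing 7
Shortest Arlen→Kelso: Arlen → Kelso = 2
Total via Arlen: 7 + 2 = $9.

$9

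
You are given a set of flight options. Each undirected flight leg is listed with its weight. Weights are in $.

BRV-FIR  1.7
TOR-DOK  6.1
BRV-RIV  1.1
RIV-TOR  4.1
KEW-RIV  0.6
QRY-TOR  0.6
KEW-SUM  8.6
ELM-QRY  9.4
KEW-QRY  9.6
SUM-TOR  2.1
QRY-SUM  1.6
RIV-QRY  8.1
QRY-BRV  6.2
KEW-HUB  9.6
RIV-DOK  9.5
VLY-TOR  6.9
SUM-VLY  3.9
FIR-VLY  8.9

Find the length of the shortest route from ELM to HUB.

$24.3

Shortest distances from ELM:
ELM: 0
QRY: 9.4  (via ELM)
TOR: 10  (via QRY)
SUM: 11  (via QRY)
RIV: 14.1  (via TOR)
KEW: 14.7  (via RIV)
VLY: 14.9  (via SUM)
BRV: 15.2  (via RIV)
DOK: 16.1  (via TOR)
FIR: 16.9  (via BRV)
HUB: 24.3  (via KEW)
Shortest route: ELM → QRY → TOR → RIV → KEW → HUB = $24.3.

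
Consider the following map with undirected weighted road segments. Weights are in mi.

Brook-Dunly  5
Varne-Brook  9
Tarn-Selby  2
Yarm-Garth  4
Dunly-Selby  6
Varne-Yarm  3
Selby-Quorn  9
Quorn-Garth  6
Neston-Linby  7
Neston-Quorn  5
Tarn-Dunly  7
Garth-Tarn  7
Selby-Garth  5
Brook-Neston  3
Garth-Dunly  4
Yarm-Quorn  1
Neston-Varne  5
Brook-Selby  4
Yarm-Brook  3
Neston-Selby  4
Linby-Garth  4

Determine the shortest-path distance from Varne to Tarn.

Running Dijkstra from Varne:
Varne: 0
Yarm: 3  (via Varne)
Quorn: 4  (via Yarm)
Neston: 5  (via Varne)
Brook: 6  (via Yarm)
Garth: 7  (via Yarm)
Selby: 9  (via Neston)
Linby: 11  (via Garth)
Tarn: 11  (via Selby)
Shortest route: Varne–Neston–Selby–Tarn = 11 mi.

11 mi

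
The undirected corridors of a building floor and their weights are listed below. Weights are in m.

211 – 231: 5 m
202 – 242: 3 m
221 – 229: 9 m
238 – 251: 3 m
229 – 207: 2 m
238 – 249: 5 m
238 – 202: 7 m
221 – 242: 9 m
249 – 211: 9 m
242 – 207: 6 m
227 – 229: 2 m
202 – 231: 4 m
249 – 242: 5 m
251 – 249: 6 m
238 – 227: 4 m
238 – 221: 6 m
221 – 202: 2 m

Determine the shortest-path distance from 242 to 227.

10 m

Running Dijkstra from 242:
242: 0
202: 3  (via 242)
249: 5  (via 242)
221: 5  (via 202)
207: 6  (via 242)
231: 7  (via 202)
229: 8  (via 207)
238: 10  (via 202)
227: 10  (via 229)
Shortest route: 242–207–229–227 = 10 m.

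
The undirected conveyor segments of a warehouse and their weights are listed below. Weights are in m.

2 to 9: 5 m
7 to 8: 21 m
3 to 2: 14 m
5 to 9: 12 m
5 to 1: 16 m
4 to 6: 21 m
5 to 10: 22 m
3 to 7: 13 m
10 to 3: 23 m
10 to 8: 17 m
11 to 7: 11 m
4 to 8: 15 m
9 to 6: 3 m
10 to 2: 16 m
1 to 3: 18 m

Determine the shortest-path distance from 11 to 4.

47 m

Settle nodes by increasing distance from 11:
11: 0
7: 11  (via 11)
3: 24  (via 7)
8: 32  (via 7)
2: 38  (via 3)
1: 42  (via 3)
9: 43  (via 2)
6: 46  (via 9)
4: 47  (via 8)
Shortest route: 11–7–8–4 = 47 m.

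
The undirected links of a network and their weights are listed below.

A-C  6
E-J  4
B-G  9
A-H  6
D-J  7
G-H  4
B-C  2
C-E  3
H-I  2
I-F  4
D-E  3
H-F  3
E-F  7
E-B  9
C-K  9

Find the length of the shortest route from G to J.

Running Dijkstra from G:
G: 0
H: 4  (via G)
I: 6  (via H)
F: 7  (via H)
B: 9  (via G)
A: 10  (via H)
C: 11  (via B)
E: 14  (via F)
D: 17  (via E)
J: 18  (via E)
Shortest route: G–H–F–E–J = 18.

18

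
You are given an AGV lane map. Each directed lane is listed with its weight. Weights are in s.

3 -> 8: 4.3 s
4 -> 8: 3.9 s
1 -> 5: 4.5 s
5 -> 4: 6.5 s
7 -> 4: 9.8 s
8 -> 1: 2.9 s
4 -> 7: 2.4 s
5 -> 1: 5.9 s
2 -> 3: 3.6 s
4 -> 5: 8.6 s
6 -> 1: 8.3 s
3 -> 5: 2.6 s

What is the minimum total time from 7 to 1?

Candidate routes:
7 - 4 - 5 - 1: 9.8+8.6+5.9 = 24.3
7 - 4 - 8 - 1: 9.8+3.9+2.9 = 16.6
Cheapest is 7 - 4 - 8 - 1 at 16.6 s.

16.6 s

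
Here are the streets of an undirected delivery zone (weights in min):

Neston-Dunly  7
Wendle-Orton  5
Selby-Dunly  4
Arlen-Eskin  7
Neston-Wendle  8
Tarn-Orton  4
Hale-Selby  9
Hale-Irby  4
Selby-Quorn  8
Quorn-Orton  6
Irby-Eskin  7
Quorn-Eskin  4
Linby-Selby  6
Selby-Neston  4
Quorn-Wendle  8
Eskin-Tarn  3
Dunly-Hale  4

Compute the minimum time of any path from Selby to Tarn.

Enumerating some paths:
Selby → Quorn → Orton → Tarn: 8+6+4 = 18
Selby → Quorn → Eskin → Tarn: 8+4+3 = 15
Selby → Neston → Wendle → Orton → Tarn: 4+8+5+4 = 21
Cheapest is Selby → Quorn → Eskin → Tarn at 15 min.

15 min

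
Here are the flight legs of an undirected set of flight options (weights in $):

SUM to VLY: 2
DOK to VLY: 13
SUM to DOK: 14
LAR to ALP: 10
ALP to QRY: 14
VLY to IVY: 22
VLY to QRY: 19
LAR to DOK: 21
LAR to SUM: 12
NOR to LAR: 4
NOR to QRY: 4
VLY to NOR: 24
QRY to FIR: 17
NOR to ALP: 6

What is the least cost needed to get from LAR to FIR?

$25

Settle nodes by increasing distance from LAR:
LAR: 0
NOR: 4  (via LAR)
QRY: 8  (via NOR)
ALP: 10  (via LAR)
SUM: 12  (via LAR)
VLY: 14  (via SUM)
DOK: 21  (via LAR)
FIR: 25  (via QRY)
Shortest route: LAR–NOR–QRY–FIR = $25.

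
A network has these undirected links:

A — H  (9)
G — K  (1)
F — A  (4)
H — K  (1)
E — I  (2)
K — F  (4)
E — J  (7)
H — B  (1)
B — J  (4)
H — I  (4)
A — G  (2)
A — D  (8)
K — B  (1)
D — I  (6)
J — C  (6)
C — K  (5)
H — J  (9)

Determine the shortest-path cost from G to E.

Running Dijkstra from G:
G: 0
K: 1  (via G)
A: 2  (via G)
B: 2  (via K)
H: 2  (via K)
F: 5  (via K)
C: 6  (via K)
I: 6  (via H)
J: 6  (via B)
E: 8  (via I)
Shortest route: G–K–H–I–E = 8.

8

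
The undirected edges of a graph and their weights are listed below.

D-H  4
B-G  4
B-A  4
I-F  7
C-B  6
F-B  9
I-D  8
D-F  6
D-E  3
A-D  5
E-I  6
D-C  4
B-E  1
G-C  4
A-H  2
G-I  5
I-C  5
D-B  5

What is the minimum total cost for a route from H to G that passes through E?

Best H to E: H → D → E costing 7
Shortest E→G: E → B → G = 5
Total via E: 7 + 5 = 12.

12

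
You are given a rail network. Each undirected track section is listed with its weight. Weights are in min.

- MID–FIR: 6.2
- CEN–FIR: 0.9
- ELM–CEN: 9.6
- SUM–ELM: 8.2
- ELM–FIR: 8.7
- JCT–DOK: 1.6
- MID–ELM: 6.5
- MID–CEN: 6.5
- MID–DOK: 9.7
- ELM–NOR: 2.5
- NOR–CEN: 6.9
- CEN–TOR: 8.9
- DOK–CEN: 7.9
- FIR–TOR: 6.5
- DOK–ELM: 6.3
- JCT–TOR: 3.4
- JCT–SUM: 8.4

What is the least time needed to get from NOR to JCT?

10.4 min

Settle nodes by increasing distance from NOR:
NOR: 0
ELM: 2.5  (via NOR)
CEN: 6.9  (via NOR)
FIR: 7.8  (via CEN)
DOK: 8.8  (via ELM)
MID: 9  (via ELM)
JCT: 10.4  (via DOK)
Shortest route: NOR → ELM → DOK → JCT = 10.4 min.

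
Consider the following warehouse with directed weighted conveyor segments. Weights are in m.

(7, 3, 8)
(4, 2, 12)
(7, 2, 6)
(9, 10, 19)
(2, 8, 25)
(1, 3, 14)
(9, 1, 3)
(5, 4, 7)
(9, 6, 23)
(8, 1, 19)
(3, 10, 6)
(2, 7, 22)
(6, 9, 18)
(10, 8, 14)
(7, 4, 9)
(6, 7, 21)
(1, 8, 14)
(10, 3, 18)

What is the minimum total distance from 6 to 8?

35 m

Running Dijkstra from 6:
6: 0
9: 18  (via 6)
1: 21  (via 9)
7: 21  (via 6)
2: 27  (via 7)
3: 29  (via 7)
4: 30  (via 7)
8: 35  (via 1)
Shortest route: 6–9–1–8 = 35 m.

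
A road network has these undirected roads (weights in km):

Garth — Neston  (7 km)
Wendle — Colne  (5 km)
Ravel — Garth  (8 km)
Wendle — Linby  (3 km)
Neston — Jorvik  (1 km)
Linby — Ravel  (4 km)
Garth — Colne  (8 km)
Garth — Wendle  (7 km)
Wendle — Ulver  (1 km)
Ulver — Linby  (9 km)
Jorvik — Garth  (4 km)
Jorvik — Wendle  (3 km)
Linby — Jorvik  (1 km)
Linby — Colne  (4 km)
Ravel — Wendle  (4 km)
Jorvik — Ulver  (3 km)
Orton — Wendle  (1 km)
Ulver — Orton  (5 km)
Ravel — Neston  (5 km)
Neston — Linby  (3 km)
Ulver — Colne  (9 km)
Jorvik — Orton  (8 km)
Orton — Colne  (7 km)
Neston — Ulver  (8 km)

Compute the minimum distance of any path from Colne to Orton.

6 km

Shortest distances from Colne:
Colne: 0
Linby: 4  (via Colne)
Jorvik: 5  (via Linby)
Wendle: 5  (via Colne)
Neston: 6  (via Jorvik)
Orton: 6  (via Wendle)
Shortest route: Colne–Wendle–Orton = 6 km.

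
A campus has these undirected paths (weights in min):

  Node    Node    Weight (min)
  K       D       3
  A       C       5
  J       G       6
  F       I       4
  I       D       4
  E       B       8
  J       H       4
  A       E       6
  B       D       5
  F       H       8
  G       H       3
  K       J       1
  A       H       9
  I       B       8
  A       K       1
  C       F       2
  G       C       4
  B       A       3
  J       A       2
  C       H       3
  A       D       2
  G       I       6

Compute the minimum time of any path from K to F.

Enumerating some paths:
K - A - C - F: 1+5+2 = 8
K - J - A - C - F: 1+2+5+2 = 10
Cheapest is K - A - C - F at 8 min.

8 min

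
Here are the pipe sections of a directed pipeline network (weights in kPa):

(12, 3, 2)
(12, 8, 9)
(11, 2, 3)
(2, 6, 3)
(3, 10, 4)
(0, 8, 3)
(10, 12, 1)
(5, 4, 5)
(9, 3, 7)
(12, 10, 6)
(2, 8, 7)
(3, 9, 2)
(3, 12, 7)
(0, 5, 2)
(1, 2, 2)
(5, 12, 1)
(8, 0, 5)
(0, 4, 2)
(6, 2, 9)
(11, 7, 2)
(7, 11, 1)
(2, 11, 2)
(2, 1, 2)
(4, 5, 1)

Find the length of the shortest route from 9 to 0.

Settle nodes by increasing distance from 9:
9: 0
3: 7  (via 9)
10: 11  (via 3)
12: 12  (via 10)
8: 21  (via 12)
0: 26  (via 8)
Shortest route: 9–3–10–12–8–0 = 26 kPa.

26 kPa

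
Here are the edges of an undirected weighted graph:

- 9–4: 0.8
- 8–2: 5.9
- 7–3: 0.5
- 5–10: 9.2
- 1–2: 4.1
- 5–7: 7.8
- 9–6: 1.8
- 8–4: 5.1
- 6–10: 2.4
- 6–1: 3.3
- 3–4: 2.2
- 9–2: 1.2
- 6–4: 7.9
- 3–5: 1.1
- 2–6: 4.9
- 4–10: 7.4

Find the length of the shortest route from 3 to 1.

Shortest distances from 3:
3: 0
7: 0.5  (via 3)
5: 1.1  (via 3)
4: 2.2  (via 3)
9: 3  (via 4)
2: 4.2  (via 9)
6: 4.8  (via 9)
10: 7.2  (via 6)
8: 7.3  (via 4)
1: 8.1  (via 6)
Shortest route: 3 → 4 → 9 → 6 → 1 = 8.1.

8.1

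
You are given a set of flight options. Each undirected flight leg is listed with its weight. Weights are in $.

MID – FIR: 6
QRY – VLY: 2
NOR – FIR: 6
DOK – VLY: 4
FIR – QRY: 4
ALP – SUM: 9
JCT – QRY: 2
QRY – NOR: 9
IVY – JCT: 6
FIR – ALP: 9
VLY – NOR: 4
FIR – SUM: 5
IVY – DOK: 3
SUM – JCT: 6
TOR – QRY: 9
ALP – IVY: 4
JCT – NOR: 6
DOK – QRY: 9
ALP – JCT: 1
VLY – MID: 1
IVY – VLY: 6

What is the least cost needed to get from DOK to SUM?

$14

Settle nodes by increasing distance from DOK:
DOK: 0
IVY: 3  (via DOK)
VLY: 4  (via DOK)
MID: 5  (via VLY)
QRY: 6  (via VLY)
ALP: 7  (via IVY)
NOR: 8  (via VLY)
JCT: 8  (via QRY)
FIR: 10  (via QRY)
SUM: 14  (via JCT)
Shortest route: DOK → VLY → QRY → JCT → SUM = $14.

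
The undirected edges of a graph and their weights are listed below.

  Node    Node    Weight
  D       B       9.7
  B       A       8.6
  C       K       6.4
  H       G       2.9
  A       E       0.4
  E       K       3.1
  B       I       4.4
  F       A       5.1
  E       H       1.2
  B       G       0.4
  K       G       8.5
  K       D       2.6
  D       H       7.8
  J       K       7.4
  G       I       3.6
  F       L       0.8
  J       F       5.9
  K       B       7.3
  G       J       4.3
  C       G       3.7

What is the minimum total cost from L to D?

Candidate routes:
L - F - A - E - K - D: 0.8+5.1+0.4+3.1+2.6 = 12
L - F - A - E - H - D: 0.8+5.1+0.4+1.2+7.8 = 15.3
The minimum is 12 via L - F - A - E - K - D.

12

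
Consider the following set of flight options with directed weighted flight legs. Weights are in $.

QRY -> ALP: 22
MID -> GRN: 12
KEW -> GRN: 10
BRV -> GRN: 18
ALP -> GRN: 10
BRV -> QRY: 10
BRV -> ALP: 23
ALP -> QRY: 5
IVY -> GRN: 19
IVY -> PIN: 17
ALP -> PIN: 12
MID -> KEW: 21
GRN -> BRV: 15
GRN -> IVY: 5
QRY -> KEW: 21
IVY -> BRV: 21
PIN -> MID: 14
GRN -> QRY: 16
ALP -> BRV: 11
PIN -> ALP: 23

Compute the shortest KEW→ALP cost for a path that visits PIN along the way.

$55

Shortest KEW→PIN: KEW–GRN–IVY–PIN = 32
Best PIN to ALP: PIN–ALP costing 23
Total via PIN: 32 + 23 = $55.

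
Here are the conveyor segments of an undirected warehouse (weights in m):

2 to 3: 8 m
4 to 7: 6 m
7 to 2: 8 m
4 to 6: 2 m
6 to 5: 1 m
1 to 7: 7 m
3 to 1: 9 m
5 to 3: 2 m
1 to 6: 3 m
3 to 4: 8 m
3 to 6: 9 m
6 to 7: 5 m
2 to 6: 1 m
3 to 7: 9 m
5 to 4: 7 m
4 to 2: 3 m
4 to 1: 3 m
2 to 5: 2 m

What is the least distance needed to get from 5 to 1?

4 m

Settle nodes by increasing distance from 5:
5: 0
6: 1  (via 5)
2: 2  (via 5)
3: 2  (via 5)
4: 3  (via 6)
1: 4  (via 6)
Shortest route: 5–6–1 = 4 m.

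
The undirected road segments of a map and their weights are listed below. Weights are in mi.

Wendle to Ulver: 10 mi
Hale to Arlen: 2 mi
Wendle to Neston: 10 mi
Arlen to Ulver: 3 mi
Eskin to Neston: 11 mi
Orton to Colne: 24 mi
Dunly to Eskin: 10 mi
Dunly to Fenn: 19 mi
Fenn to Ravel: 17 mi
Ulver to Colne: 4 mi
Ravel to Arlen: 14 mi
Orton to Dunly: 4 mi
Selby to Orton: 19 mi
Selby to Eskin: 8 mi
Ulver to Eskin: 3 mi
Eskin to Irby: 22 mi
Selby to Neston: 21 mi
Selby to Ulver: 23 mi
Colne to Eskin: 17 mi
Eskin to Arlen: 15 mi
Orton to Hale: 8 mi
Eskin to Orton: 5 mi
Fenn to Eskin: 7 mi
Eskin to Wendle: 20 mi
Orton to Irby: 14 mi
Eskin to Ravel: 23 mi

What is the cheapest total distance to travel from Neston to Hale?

Shortest distances from Neston:
Neston: 0
Wendle: 10  (via Neston)
Eskin: 11  (via Neston)
Ulver: 14  (via Eskin)
Orton: 16  (via Eskin)
Arlen: 17  (via Ulver)
Colne: 18  (via Ulver)
Fenn: 18  (via Eskin)
Selby: 19  (via Eskin)
Hale: 19  (via Arlen)
Shortest route: Neston–Eskin–Ulver–Arlen–Hale = 19 mi.

19 mi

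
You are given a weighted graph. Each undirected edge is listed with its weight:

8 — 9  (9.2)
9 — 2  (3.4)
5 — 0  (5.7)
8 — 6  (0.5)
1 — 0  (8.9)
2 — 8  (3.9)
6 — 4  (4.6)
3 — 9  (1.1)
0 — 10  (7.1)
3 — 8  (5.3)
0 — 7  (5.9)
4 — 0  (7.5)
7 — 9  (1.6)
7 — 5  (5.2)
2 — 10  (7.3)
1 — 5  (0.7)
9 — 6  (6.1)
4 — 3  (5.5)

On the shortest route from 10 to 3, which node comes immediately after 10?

2

Enumerating some paths:
10 → 0 → 7 → 9 → 3: 7.1+5.9+1.6+1.1 = 15.7
10 → 2 → 8 → 6 → 9 → 3: 7.3+3.9+0.5+6.1+1.1 = 18.9
10 → 2 → 9 → 3: 7.3+3.4+1.1 = 11.8
10 → 2 → 8 → 3: 7.3+3.9+5.3 = 16.5
The minimum is 11.8 via 10 → 2 → 9 → 3.
So from 10 the first move is to 2.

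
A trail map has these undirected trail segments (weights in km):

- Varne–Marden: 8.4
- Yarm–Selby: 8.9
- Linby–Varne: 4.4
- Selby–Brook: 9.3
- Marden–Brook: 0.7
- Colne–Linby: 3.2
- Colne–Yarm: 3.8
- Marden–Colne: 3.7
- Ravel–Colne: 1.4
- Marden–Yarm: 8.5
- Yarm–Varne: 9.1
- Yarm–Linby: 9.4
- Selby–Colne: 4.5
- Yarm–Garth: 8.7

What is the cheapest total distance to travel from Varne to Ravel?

9 km

Running Dijkstra from Varne:
Varne: 0
Linby: 4.4  (via Varne)
Colne: 7.6  (via Linby)
Marden: 8.4  (via Varne)
Ravel: 9  (via Colne)
Shortest route: Varne–Linby–Colne–Ravel = 9 km.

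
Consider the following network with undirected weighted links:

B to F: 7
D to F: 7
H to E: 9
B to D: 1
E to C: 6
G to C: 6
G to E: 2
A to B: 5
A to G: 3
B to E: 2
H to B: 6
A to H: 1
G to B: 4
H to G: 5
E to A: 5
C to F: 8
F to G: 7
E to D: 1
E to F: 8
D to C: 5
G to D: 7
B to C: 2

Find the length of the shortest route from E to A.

Shortest distances from E:
E: 0
D: 1  (via E)
B: 2  (via E)
G: 2  (via E)
C: 4  (via B)
A: 5  (via E)
Shortest route: E–A = 5.

5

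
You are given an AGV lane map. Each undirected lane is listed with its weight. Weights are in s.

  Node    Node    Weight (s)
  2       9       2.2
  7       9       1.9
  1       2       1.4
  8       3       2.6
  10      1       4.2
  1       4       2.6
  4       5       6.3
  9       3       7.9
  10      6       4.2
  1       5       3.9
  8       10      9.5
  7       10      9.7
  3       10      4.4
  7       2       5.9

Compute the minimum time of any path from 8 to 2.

12.6 s

Running Dijkstra from 8:
8: 0
3: 2.6  (via 8)
10: 7  (via 3)
9: 10.5  (via 3)
1: 11.2  (via 10)
6: 11.2  (via 10)
7: 12.4  (via 9)
2: 12.6  (via 1)
Shortest route: 8 → 3 → 10 → 1 → 2 = 12.6 s.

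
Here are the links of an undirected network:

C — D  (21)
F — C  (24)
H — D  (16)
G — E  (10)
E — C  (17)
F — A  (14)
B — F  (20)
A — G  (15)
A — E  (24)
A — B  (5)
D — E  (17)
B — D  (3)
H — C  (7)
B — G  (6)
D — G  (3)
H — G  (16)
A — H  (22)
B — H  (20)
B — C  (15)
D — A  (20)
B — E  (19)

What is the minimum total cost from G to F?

Candidate routes:
G → B → A → F: 6+5+14 = 25
G → B → F: 6+20 = 26
Cheapest is G → B → A → F at 25.

25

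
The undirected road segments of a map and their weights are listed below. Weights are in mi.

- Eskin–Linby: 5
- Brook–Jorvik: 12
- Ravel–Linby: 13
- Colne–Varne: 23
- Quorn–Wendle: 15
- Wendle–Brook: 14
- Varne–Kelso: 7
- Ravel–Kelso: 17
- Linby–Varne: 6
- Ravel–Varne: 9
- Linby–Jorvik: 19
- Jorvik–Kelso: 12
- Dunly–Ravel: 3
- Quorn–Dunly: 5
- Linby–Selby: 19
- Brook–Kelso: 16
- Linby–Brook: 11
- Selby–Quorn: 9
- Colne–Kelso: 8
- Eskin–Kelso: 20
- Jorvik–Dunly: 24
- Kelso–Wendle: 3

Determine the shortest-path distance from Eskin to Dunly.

Running Dijkstra from Eskin:
Eskin: 0
Linby: 5  (via Eskin)
Varne: 11  (via Linby)
Brook: 16  (via Linby)
Kelso: 18  (via Varne)
Ravel: 18  (via Linby)
Wendle: 21  (via Kelso)
Dunly: 21  (via Ravel)
Shortest route: Eskin–Linby–Ravel–Dunly = 21 mi.

21 mi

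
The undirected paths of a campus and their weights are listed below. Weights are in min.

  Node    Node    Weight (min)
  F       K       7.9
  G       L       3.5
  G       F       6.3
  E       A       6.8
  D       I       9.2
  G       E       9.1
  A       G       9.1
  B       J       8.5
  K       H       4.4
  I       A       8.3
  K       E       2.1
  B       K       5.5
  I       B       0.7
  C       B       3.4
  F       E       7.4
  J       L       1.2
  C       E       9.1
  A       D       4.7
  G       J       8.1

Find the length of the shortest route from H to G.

Compare a few routes:
H → K → F → G: 4.4+7.9+6.3 = 18.6
H → K → E → G: 4.4+2.1+9.1 = 15.6
The minimum is 15.6 min via H → K → E → G.

15.6 min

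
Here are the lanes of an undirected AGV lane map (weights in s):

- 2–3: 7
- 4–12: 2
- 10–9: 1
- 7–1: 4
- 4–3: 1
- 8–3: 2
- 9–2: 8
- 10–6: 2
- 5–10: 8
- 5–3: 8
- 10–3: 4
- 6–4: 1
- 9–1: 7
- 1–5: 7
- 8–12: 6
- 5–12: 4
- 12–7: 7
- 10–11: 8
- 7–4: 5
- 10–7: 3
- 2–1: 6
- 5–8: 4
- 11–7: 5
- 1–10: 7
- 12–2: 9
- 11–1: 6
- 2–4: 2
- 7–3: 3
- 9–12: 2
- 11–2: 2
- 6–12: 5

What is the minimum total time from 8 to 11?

Settle nodes by increasing distance from 8:
8: 0
3: 2  (via 8)
4: 3  (via 3)
5: 4  (via 8)
6: 4  (via 4)
2: 5  (via 4)
7: 5  (via 3)
12: 5  (via 4)
10: 6  (via 3)
9: 7  (via 12)
11: 7  (via 2)
Shortest route: 8–3–4–2–11 = 7 s.

7 s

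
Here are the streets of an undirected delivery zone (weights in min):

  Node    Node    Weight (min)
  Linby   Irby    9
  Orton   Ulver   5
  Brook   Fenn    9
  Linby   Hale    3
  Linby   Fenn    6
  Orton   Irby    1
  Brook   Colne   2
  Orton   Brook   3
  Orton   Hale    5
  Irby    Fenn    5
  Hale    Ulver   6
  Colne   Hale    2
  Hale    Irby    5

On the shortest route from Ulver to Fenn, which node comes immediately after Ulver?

Candidate routes:
Ulver → Hale → Irby → Fenn: 6+5+5 = 16
Ulver → Orton → Irby → Fenn: 5+1+5 = 11
Ulver → Hale → Linby → Fenn: 6+3+6 = 15
The minimum is 11 min via Ulver → Orton → Irby → Fenn.
So from Ulver the first move is to Orton.

Orton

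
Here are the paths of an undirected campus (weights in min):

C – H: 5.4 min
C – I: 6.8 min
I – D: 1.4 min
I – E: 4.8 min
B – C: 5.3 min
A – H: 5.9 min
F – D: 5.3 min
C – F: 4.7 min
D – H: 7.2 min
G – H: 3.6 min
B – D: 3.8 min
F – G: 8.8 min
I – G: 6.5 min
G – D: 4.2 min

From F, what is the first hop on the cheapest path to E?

Enumerating some paths:
F–C–I–E: 4.7+6.8+4.8 = 16.3
F–D–I–E: 5.3+1.4+4.8 = 11.5
The minimum is 11.5 min via F–D–I–E.
So from F the first move is to D.

D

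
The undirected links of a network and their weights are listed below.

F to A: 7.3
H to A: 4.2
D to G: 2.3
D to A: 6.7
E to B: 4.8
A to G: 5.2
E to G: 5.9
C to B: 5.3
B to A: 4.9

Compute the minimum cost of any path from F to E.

Compare a few routes:
F → A → G → E: 7.3+5.2+5.9 = 18.4
F → A → B → E: 7.3+4.9+4.8 = 17
F → A → D → G → E: 7.3+6.7+2.3+5.9 = 22.2
The minimum is 17 via F → A → B → E.

17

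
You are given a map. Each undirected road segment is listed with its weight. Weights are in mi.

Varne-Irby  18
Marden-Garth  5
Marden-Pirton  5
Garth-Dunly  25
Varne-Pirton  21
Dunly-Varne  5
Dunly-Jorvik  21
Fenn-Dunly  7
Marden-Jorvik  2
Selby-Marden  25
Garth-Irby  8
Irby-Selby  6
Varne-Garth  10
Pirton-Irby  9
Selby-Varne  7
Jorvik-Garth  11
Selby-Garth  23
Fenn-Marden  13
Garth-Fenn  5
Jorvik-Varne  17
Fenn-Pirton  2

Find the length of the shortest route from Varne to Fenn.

12 mi

Shortest distances from Varne:
Varne: 0
Dunly: 5  (via Varne)
Selby: 7  (via Varne)
Garth: 10  (via Varne)
Fenn: 12  (via Dunly)
Shortest route: Varne–Dunly–Fenn = 12 mi.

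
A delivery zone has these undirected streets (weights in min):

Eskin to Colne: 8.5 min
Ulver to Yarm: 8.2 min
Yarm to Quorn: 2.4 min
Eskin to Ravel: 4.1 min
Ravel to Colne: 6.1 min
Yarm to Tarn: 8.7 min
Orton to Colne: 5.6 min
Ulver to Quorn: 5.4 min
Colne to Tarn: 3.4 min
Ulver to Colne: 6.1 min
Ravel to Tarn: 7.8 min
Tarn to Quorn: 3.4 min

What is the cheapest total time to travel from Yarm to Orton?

14.8 min

Enumerating some paths:
Yarm–Quorn–Tarn–Colne–Orton: 2.4+3.4+3.4+5.6 = 14.8
Yarm–Tarn–Colne–Orton: 8.7+3.4+5.6 = 17.7
Yarm–Quorn–Ulver–Colne–Orton: 2.4+5.4+6.1+5.6 = 19.5
Cheapest is Yarm–Quorn–Tarn–Colne–Orton at 14.8 min.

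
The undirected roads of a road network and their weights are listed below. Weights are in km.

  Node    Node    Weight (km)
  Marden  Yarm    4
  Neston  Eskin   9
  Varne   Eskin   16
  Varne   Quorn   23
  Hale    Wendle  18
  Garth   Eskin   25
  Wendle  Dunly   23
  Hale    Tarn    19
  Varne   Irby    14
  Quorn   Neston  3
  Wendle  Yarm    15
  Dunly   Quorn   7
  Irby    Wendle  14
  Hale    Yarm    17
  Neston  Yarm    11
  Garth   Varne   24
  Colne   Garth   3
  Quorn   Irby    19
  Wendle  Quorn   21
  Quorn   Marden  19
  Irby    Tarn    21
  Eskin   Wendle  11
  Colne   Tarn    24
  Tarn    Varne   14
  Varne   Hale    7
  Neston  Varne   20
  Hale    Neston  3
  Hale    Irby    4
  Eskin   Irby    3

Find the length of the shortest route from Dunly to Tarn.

32 km

Settle nodes by increasing distance from Dunly:
Dunly: 0
Quorn: 7  (via Dunly)
Neston: 10  (via Quorn)
Hale: 13  (via Neston)
Irby: 17  (via Hale)
Eskin: 19  (via Neston)
Varne: 20  (via Hale)
Yarm: 21  (via Neston)
Wendle: 23  (via Dunly)
Marden: 25  (via Yarm)
Tarn: 32  (via Hale)
Shortest route: Dunly → Quorn → Neston → Hale → Tarn = 32 km.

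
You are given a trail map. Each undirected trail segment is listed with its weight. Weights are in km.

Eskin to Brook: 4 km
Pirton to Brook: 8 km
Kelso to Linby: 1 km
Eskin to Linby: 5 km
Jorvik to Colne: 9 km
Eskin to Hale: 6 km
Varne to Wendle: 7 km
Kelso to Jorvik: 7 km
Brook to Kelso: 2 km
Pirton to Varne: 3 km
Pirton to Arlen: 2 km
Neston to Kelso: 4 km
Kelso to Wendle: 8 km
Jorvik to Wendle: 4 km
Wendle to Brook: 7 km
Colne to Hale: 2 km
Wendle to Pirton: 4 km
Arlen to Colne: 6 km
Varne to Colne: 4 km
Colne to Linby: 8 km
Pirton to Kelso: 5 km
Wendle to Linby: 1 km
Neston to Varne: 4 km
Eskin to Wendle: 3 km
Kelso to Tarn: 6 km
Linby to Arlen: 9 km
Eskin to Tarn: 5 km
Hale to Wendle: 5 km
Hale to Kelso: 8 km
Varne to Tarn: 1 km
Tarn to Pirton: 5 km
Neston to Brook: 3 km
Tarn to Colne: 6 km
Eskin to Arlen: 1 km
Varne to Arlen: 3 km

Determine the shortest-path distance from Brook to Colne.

11 km

Compare a few routes:
Brook - Kelso - Linby - Colne: 2+1+8 = 11
Brook - Eskin - Hale - Colne: 4+6+2 = 12
Brook - Eskin - Arlen - Varne - Colne: 4+1+3+4 = 12
The minimum is 11 km via Brook - Kelso - Linby - Colne.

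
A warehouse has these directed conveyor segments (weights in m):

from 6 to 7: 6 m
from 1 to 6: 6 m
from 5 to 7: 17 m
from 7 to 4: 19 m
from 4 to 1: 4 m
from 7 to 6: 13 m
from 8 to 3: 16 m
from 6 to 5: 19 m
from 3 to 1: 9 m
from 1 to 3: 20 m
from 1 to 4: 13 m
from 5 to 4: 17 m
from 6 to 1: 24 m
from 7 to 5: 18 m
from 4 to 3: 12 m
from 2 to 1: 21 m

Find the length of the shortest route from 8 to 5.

Shortest distances from 8:
8: 0
3: 16  (via 8)
1: 25  (via 3)
6: 31  (via 1)
7: 37  (via 6)
4: 38  (via 1)
5: 50  (via 6)
Shortest route: 8–3–1–6–5 = 50 m.

50 m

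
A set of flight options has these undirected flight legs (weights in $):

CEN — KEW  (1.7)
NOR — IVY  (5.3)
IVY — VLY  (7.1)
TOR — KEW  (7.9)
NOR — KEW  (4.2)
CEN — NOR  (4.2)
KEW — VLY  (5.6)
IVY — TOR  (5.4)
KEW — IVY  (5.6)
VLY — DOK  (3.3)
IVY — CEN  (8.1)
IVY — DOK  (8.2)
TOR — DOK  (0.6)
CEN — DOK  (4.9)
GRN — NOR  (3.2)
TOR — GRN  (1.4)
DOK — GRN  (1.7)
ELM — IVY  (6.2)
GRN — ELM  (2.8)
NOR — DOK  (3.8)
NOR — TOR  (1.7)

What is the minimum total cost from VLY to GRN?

$5

Shortest distances from VLY:
VLY: 0
DOK: 3.3  (via VLY)
TOR: 3.9  (via DOK)
GRN: 5  (via DOK)
Shortest route: VLY–DOK–GRN = $5.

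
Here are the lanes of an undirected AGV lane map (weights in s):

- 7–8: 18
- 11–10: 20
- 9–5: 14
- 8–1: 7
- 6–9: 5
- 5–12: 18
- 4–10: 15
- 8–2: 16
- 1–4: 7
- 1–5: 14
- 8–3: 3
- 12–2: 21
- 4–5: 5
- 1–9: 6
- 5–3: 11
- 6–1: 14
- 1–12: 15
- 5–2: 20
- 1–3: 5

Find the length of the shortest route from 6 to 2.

34 s

Shortest distances from 6:
6: 0
9: 5  (via 6)
1: 11  (via 9)
3: 16  (via 1)
4: 18  (via 1)
8: 18  (via 1)
5: 19  (via 9)
12: 26  (via 1)
10: 33  (via 4)
2: 34  (via 8)
Shortest route: 6–9–1–8–2 = 34 s.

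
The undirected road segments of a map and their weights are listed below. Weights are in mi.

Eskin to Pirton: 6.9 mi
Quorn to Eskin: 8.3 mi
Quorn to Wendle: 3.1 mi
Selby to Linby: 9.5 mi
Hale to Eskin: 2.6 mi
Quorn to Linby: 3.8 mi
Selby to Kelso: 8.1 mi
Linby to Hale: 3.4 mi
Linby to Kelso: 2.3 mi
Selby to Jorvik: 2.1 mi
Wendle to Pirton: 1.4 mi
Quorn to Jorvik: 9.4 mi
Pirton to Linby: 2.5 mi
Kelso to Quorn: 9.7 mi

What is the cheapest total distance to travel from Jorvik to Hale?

Shortest distances from Jorvik:
Jorvik: 0
Selby: 2.1  (via Jorvik)
Quorn: 9.4  (via Jorvik)
Kelso: 10.2  (via Selby)
Linby: 11.6  (via Selby)
Wendle: 12.5  (via Quorn)
Pirton: 13.9  (via Wendle)
Hale: 15  (via Linby)
Shortest route: Jorvik → Selby → Linby → Hale = 15 mi.

15 mi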